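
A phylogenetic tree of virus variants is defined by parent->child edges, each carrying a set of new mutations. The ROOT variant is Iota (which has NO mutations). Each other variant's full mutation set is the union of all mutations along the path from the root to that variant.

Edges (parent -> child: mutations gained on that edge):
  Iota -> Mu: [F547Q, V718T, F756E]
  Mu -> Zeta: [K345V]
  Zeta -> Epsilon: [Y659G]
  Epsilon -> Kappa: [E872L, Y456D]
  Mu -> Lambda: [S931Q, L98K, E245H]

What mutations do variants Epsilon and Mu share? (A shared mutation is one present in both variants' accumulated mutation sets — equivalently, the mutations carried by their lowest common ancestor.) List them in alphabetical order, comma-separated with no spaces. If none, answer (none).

Accumulating mutations along path to Epsilon:
  At Iota: gained [] -> total []
  At Mu: gained ['F547Q', 'V718T', 'F756E'] -> total ['F547Q', 'F756E', 'V718T']
  At Zeta: gained ['K345V'] -> total ['F547Q', 'F756E', 'K345V', 'V718T']
  At Epsilon: gained ['Y659G'] -> total ['F547Q', 'F756E', 'K345V', 'V718T', 'Y659G']
Mutations(Epsilon) = ['F547Q', 'F756E', 'K345V', 'V718T', 'Y659G']
Accumulating mutations along path to Mu:
  At Iota: gained [] -> total []
  At Mu: gained ['F547Q', 'V718T', 'F756E'] -> total ['F547Q', 'F756E', 'V718T']
Mutations(Mu) = ['F547Q', 'F756E', 'V718T']
Intersection: ['F547Q', 'F756E', 'K345V', 'V718T', 'Y659G'] ∩ ['F547Q', 'F756E', 'V718T'] = ['F547Q', 'F756E', 'V718T']

Answer: F547Q,F756E,V718T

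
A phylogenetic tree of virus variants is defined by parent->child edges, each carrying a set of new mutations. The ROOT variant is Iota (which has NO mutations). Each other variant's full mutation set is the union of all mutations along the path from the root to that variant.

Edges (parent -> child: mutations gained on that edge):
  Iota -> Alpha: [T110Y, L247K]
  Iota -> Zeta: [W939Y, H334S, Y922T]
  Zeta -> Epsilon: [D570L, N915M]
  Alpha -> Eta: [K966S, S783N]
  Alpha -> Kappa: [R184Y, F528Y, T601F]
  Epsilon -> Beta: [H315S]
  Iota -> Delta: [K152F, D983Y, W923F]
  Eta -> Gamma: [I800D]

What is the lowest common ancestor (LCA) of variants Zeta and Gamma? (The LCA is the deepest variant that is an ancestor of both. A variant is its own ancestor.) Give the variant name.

Path from root to Zeta: Iota -> Zeta
  ancestors of Zeta: {Iota, Zeta}
Path from root to Gamma: Iota -> Alpha -> Eta -> Gamma
  ancestors of Gamma: {Iota, Alpha, Eta, Gamma}
Common ancestors: {Iota}
Walk up from Gamma: Gamma (not in ancestors of Zeta), Eta (not in ancestors of Zeta), Alpha (not in ancestors of Zeta), Iota (in ancestors of Zeta)
Deepest common ancestor (LCA) = Iota

Answer: Iota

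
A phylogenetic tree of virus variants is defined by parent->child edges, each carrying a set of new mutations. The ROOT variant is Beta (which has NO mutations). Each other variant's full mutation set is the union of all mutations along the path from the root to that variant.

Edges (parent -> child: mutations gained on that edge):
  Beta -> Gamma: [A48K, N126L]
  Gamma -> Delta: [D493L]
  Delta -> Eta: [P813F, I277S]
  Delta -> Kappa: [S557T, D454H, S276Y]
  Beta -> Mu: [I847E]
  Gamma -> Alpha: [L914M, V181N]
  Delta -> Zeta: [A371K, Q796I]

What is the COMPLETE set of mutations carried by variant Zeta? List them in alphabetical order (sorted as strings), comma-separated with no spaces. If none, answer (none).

Answer: A371K,A48K,D493L,N126L,Q796I

Derivation:
At Beta: gained [] -> total []
At Gamma: gained ['A48K', 'N126L'] -> total ['A48K', 'N126L']
At Delta: gained ['D493L'] -> total ['A48K', 'D493L', 'N126L']
At Zeta: gained ['A371K', 'Q796I'] -> total ['A371K', 'A48K', 'D493L', 'N126L', 'Q796I']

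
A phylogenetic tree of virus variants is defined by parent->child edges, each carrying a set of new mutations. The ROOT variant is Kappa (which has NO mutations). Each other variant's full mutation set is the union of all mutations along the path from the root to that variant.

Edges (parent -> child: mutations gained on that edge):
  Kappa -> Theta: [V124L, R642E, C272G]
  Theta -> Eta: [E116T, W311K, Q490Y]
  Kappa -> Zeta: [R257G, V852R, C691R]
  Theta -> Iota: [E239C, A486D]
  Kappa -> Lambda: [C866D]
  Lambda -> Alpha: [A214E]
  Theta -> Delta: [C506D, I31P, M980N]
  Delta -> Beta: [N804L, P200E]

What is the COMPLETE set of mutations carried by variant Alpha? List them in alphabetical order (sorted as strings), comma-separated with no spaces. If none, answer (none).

At Kappa: gained [] -> total []
At Lambda: gained ['C866D'] -> total ['C866D']
At Alpha: gained ['A214E'] -> total ['A214E', 'C866D']

Answer: A214E,C866D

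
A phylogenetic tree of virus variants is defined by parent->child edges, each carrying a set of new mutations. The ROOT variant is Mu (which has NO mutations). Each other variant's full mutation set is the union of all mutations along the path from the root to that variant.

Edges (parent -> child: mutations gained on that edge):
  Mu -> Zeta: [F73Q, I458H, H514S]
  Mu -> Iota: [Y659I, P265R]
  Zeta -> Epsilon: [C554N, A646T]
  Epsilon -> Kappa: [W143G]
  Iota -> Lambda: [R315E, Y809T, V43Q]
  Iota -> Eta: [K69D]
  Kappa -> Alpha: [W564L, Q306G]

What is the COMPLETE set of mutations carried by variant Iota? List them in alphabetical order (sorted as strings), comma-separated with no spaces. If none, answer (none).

Answer: P265R,Y659I

Derivation:
At Mu: gained [] -> total []
At Iota: gained ['Y659I', 'P265R'] -> total ['P265R', 'Y659I']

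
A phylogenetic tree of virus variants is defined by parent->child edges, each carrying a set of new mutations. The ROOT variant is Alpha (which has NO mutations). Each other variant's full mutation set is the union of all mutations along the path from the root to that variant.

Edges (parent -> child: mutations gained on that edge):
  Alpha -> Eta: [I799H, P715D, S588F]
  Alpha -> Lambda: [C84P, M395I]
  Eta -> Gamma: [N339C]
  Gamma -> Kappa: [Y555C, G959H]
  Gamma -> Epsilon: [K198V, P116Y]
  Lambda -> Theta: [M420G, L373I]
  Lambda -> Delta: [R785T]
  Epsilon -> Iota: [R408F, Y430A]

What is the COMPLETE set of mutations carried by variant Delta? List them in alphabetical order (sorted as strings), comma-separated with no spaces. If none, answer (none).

Answer: C84P,M395I,R785T

Derivation:
At Alpha: gained [] -> total []
At Lambda: gained ['C84P', 'M395I'] -> total ['C84P', 'M395I']
At Delta: gained ['R785T'] -> total ['C84P', 'M395I', 'R785T']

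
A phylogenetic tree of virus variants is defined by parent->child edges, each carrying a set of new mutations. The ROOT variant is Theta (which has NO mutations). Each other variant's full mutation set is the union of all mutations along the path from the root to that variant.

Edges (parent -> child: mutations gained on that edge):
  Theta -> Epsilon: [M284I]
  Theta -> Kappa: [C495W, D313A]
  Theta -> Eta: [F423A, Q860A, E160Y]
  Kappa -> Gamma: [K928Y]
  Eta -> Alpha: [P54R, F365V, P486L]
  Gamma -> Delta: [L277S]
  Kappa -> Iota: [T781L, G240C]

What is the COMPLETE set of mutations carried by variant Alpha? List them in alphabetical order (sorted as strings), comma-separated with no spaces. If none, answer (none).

Answer: E160Y,F365V,F423A,P486L,P54R,Q860A

Derivation:
At Theta: gained [] -> total []
At Eta: gained ['F423A', 'Q860A', 'E160Y'] -> total ['E160Y', 'F423A', 'Q860A']
At Alpha: gained ['P54R', 'F365V', 'P486L'] -> total ['E160Y', 'F365V', 'F423A', 'P486L', 'P54R', 'Q860A']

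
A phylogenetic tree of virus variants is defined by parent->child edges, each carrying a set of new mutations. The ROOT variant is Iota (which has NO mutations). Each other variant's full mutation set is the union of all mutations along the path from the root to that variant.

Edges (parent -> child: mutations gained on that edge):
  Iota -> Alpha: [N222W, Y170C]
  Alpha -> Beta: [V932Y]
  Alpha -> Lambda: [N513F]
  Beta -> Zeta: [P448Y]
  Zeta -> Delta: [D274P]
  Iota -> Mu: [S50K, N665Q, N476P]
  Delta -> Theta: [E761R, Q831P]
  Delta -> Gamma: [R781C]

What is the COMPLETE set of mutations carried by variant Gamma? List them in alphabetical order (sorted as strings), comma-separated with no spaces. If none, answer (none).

Answer: D274P,N222W,P448Y,R781C,V932Y,Y170C

Derivation:
At Iota: gained [] -> total []
At Alpha: gained ['N222W', 'Y170C'] -> total ['N222W', 'Y170C']
At Beta: gained ['V932Y'] -> total ['N222W', 'V932Y', 'Y170C']
At Zeta: gained ['P448Y'] -> total ['N222W', 'P448Y', 'V932Y', 'Y170C']
At Delta: gained ['D274P'] -> total ['D274P', 'N222W', 'P448Y', 'V932Y', 'Y170C']
At Gamma: gained ['R781C'] -> total ['D274P', 'N222W', 'P448Y', 'R781C', 'V932Y', 'Y170C']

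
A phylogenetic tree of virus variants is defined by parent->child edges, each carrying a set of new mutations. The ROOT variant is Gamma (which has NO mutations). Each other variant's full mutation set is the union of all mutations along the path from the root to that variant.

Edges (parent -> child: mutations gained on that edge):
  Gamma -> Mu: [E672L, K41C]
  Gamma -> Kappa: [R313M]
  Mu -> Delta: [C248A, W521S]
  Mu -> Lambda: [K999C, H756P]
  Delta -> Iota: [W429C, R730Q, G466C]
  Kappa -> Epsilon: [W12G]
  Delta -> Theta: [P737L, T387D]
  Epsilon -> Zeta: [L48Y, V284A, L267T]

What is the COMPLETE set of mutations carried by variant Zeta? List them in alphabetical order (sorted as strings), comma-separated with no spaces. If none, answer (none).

Answer: L267T,L48Y,R313M,V284A,W12G

Derivation:
At Gamma: gained [] -> total []
At Kappa: gained ['R313M'] -> total ['R313M']
At Epsilon: gained ['W12G'] -> total ['R313M', 'W12G']
At Zeta: gained ['L48Y', 'V284A', 'L267T'] -> total ['L267T', 'L48Y', 'R313M', 'V284A', 'W12G']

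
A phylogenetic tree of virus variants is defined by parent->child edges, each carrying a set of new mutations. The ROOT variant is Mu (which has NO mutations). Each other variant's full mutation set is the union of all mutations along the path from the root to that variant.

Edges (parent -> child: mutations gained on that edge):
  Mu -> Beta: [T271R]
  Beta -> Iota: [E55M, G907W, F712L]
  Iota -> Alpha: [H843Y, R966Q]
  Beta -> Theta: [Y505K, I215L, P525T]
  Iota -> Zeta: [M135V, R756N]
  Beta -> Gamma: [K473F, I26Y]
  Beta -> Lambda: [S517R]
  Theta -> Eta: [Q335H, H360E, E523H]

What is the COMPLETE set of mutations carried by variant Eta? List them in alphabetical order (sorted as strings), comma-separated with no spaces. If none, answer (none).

At Mu: gained [] -> total []
At Beta: gained ['T271R'] -> total ['T271R']
At Theta: gained ['Y505K', 'I215L', 'P525T'] -> total ['I215L', 'P525T', 'T271R', 'Y505K']
At Eta: gained ['Q335H', 'H360E', 'E523H'] -> total ['E523H', 'H360E', 'I215L', 'P525T', 'Q335H', 'T271R', 'Y505K']

Answer: E523H,H360E,I215L,P525T,Q335H,T271R,Y505K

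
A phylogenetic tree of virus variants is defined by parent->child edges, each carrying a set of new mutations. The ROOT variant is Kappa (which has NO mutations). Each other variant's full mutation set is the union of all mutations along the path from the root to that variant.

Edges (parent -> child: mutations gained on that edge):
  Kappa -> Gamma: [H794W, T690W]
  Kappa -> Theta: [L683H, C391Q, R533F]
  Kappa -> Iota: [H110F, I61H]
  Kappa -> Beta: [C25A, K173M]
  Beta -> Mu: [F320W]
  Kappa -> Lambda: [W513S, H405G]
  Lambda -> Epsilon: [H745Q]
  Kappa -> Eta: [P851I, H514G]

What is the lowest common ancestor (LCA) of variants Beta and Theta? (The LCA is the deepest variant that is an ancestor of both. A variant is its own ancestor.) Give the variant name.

Path from root to Beta: Kappa -> Beta
  ancestors of Beta: {Kappa, Beta}
Path from root to Theta: Kappa -> Theta
  ancestors of Theta: {Kappa, Theta}
Common ancestors: {Kappa}
Walk up from Theta: Theta (not in ancestors of Beta), Kappa (in ancestors of Beta)
Deepest common ancestor (LCA) = Kappa

Answer: Kappa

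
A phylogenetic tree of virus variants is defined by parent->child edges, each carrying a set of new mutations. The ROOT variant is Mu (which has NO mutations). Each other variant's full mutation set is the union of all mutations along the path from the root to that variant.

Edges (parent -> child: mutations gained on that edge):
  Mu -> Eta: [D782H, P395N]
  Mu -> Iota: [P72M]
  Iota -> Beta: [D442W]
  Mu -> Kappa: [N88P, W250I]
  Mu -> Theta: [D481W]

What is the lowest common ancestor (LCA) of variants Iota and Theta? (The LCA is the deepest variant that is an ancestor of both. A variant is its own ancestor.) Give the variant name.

Answer: Mu

Derivation:
Path from root to Iota: Mu -> Iota
  ancestors of Iota: {Mu, Iota}
Path from root to Theta: Mu -> Theta
  ancestors of Theta: {Mu, Theta}
Common ancestors: {Mu}
Walk up from Theta: Theta (not in ancestors of Iota), Mu (in ancestors of Iota)
Deepest common ancestor (LCA) = Mu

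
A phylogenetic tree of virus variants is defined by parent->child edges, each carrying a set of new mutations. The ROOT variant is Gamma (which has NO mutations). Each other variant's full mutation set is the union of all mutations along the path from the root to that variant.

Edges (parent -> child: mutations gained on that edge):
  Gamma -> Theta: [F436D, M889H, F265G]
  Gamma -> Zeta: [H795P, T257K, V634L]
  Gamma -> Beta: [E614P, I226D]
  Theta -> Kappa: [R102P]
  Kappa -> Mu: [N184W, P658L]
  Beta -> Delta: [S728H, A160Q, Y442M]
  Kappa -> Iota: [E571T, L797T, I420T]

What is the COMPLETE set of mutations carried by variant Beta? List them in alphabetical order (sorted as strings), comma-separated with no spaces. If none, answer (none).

At Gamma: gained [] -> total []
At Beta: gained ['E614P', 'I226D'] -> total ['E614P', 'I226D']

Answer: E614P,I226D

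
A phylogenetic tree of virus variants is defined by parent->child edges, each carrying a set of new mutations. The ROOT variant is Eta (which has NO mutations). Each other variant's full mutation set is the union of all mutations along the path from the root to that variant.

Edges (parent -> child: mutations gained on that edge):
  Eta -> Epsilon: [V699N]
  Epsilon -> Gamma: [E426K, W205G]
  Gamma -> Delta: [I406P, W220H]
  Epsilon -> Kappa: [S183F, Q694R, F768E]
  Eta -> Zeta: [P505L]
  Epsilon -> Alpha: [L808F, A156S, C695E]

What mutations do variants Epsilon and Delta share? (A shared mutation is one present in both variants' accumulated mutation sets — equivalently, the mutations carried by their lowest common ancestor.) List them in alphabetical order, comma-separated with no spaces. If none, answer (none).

Answer: V699N

Derivation:
Accumulating mutations along path to Epsilon:
  At Eta: gained [] -> total []
  At Epsilon: gained ['V699N'] -> total ['V699N']
Mutations(Epsilon) = ['V699N']
Accumulating mutations along path to Delta:
  At Eta: gained [] -> total []
  At Epsilon: gained ['V699N'] -> total ['V699N']
  At Gamma: gained ['E426K', 'W205G'] -> total ['E426K', 'V699N', 'W205G']
  At Delta: gained ['I406P', 'W220H'] -> total ['E426K', 'I406P', 'V699N', 'W205G', 'W220H']
Mutations(Delta) = ['E426K', 'I406P', 'V699N', 'W205G', 'W220H']
Intersection: ['V699N'] ∩ ['E426K', 'I406P', 'V699N', 'W205G', 'W220H'] = ['V699N']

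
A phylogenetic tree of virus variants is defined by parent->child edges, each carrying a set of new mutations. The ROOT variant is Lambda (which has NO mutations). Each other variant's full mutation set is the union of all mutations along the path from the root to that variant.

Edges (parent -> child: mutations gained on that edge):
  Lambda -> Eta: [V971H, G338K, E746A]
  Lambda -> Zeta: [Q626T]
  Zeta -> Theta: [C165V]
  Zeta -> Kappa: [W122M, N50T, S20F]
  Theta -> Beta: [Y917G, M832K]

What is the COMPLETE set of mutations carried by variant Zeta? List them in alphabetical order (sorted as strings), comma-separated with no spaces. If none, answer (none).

At Lambda: gained [] -> total []
At Zeta: gained ['Q626T'] -> total ['Q626T']

Answer: Q626T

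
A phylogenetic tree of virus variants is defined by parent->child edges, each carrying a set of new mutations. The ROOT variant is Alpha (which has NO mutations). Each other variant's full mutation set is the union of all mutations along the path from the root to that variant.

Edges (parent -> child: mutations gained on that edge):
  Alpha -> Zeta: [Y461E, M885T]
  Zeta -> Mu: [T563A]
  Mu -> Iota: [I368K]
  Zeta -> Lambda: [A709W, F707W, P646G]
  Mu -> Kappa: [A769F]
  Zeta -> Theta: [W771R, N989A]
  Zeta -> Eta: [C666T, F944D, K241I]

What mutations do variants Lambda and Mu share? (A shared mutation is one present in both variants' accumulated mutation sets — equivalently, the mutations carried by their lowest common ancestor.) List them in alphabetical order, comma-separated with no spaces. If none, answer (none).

Answer: M885T,Y461E

Derivation:
Accumulating mutations along path to Lambda:
  At Alpha: gained [] -> total []
  At Zeta: gained ['Y461E', 'M885T'] -> total ['M885T', 'Y461E']
  At Lambda: gained ['A709W', 'F707W', 'P646G'] -> total ['A709W', 'F707W', 'M885T', 'P646G', 'Y461E']
Mutations(Lambda) = ['A709W', 'F707W', 'M885T', 'P646G', 'Y461E']
Accumulating mutations along path to Mu:
  At Alpha: gained [] -> total []
  At Zeta: gained ['Y461E', 'M885T'] -> total ['M885T', 'Y461E']
  At Mu: gained ['T563A'] -> total ['M885T', 'T563A', 'Y461E']
Mutations(Mu) = ['M885T', 'T563A', 'Y461E']
Intersection: ['A709W', 'F707W', 'M885T', 'P646G', 'Y461E'] ∩ ['M885T', 'T563A', 'Y461E'] = ['M885T', 'Y461E']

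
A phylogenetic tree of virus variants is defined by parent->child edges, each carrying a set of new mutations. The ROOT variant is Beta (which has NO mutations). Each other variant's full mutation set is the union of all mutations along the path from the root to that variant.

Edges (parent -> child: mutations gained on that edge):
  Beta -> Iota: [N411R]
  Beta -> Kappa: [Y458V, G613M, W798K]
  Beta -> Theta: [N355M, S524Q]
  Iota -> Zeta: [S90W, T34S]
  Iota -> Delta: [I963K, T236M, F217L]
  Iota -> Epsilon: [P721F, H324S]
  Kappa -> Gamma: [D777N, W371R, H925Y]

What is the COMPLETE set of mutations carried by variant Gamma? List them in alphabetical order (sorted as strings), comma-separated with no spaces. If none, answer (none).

Answer: D777N,G613M,H925Y,W371R,W798K,Y458V

Derivation:
At Beta: gained [] -> total []
At Kappa: gained ['Y458V', 'G613M', 'W798K'] -> total ['G613M', 'W798K', 'Y458V']
At Gamma: gained ['D777N', 'W371R', 'H925Y'] -> total ['D777N', 'G613M', 'H925Y', 'W371R', 'W798K', 'Y458V']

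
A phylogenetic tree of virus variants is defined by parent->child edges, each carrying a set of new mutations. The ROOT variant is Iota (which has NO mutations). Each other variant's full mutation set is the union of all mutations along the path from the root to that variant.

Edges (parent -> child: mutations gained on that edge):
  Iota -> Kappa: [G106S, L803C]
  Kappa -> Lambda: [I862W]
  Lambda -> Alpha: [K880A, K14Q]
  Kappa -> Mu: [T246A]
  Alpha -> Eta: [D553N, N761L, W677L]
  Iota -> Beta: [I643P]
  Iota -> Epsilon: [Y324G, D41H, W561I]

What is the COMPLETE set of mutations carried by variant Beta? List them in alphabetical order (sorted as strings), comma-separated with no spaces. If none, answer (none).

At Iota: gained [] -> total []
At Beta: gained ['I643P'] -> total ['I643P']

Answer: I643P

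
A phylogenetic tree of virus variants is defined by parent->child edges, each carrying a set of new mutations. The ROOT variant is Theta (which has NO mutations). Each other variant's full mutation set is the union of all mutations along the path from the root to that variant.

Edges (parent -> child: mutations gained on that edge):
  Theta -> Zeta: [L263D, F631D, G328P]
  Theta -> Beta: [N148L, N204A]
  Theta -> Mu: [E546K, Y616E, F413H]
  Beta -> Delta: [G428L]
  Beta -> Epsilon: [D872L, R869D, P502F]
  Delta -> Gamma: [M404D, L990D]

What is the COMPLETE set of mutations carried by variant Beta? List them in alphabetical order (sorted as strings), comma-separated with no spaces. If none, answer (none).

At Theta: gained [] -> total []
At Beta: gained ['N148L', 'N204A'] -> total ['N148L', 'N204A']

Answer: N148L,N204A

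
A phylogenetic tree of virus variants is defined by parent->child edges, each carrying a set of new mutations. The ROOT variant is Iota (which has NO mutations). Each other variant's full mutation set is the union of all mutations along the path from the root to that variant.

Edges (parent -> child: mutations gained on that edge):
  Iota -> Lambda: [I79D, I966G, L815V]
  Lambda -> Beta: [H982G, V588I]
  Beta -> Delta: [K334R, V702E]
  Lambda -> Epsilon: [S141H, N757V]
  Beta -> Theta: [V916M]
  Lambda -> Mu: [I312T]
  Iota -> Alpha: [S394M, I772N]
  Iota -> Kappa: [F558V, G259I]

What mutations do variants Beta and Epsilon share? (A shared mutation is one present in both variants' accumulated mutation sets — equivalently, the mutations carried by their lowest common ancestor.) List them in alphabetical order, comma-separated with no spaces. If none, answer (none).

Answer: I79D,I966G,L815V

Derivation:
Accumulating mutations along path to Beta:
  At Iota: gained [] -> total []
  At Lambda: gained ['I79D', 'I966G', 'L815V'] -> total ['I79D', 'I966G', 'L815V']
  At Beta: gained ['H982G', 'V588I'] -> total ['H982G', 'I79D', 'I966G', 'L815V', 'V588I']
Mutations(Beta) = ['H982G', 'I79D', 'I966G', 'L815V', 'V588I']
Accumulating mutations along path to Epsilon:
  At Iota: gained [] -> total []
  At Lambda: gained ['I79D', 'I966G', 'L815V'] -> total ['I79D', 'I966G', 'L815V']
  At Epsilon: gained ['S141H', 'N757V'] -> total ['I79D', 'I966G', 'L815V', 'N757V', 'S141H']
Mutations(Epsilon) = ['I79D', 'I966G', 'L815V', 'N757V', 'S141H']
Intersection: ['H982G', 'I79D', 'I966G', 'L815V', 'V588I'] ∩ ['I79D', 'I966G', 'L815V', 'N757V', 'S141H'] = ['I79D', 'I966G', 'L815V']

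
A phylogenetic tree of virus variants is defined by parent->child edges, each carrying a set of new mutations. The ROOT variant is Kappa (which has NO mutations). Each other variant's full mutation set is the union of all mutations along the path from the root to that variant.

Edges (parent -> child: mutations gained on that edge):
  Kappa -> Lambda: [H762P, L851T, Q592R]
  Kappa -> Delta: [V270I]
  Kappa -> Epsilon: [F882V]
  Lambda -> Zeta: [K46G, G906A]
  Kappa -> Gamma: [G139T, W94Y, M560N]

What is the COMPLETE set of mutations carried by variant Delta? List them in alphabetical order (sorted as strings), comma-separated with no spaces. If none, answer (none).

At Kappa: gained [] -> total []
At Delta: gained ['V270I'] -> total ['V270I']

Answer: V270I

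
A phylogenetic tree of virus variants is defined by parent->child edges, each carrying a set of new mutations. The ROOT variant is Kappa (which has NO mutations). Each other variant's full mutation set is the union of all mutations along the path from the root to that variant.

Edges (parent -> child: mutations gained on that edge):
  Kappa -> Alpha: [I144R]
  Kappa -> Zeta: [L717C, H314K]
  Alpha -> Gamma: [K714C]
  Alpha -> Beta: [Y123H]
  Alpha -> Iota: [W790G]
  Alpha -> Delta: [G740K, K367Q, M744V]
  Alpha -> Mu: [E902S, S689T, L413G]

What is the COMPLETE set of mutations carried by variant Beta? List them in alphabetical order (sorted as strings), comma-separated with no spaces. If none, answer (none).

At Kappa: gained [] -> total []
At Alpha: gained ['I144R'] -> total ['I144R']
At Beta: gained ['Y123H'] -> total ['I144R', 'Y123H']

Answer: I144R,Y123H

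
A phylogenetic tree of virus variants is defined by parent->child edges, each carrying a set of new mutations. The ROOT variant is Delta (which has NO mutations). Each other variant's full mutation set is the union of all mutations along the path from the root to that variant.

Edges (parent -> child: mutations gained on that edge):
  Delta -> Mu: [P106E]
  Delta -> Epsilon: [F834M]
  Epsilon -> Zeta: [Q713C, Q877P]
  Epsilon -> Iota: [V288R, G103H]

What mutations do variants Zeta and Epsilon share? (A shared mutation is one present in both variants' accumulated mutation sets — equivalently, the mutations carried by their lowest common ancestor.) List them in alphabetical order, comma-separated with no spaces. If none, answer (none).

Accumulating mutations along path to Zeta:
  At Delta: gained [] -> total []
  At Epsilon: gained ['F834M'] -> total ['F834M']
  At Zeta: gained ['Q713C', 'Q877P'] -> total ['F834M', 'Q713C', 'Q877P']
Mutations(Zeta) = ['F834M', 'Q713C', 'Q877P']
Accumulating mutations along path to Epsilon:
  At Delta: gained [] -> total []
  At Epsilon: gained ['F834M'] -> total ['F834M']
Mutations(Epsilon) = ['F834M']
Intersection: ['F834M', 'Q713C', 'Q877P'] ∩ ['F834M'] = ['F834M']

Answer: F834M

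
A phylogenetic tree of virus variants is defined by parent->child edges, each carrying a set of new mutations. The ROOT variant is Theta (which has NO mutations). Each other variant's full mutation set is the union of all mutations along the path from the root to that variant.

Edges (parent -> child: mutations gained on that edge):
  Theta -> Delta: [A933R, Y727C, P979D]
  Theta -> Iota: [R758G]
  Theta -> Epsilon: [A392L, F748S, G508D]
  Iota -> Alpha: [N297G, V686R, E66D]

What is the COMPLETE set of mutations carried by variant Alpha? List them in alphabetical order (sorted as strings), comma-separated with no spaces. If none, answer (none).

Answer: E66D,N297G,R758G,V686R

Derivation:
At Theta: gained [] -> total []
At Iota: gained ['R758G'] -> total ['R758G']
At Alpha: gained ['N297G', 'V686R', 'E66D'] -> total ['E66D', 'N297G', 'R758G', 'V686R']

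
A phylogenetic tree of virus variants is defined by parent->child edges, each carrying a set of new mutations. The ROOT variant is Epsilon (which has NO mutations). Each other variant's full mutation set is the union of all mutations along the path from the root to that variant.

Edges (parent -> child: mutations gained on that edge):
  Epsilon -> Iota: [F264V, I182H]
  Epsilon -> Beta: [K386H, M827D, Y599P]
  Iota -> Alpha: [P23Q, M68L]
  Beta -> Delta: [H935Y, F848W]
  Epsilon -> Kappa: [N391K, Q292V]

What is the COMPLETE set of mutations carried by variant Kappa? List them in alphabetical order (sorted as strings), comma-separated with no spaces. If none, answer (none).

Answer: N391K,Q292V

Derivation:
At Epsilon: gained [] -> total []
At Kappa: gained ['N391K', 'Q292V'] -> total ['N391K', 'Q292V']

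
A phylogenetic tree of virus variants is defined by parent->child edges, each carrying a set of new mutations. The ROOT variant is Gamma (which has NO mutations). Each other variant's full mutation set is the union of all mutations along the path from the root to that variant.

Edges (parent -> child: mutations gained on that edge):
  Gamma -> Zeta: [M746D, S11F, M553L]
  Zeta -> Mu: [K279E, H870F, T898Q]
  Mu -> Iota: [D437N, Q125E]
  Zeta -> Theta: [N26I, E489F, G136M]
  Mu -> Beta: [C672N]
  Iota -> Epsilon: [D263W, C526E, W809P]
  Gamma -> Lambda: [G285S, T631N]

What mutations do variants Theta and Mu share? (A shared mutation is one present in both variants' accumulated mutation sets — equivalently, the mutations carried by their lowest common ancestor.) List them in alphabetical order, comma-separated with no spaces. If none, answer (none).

Answer: M553L,M746D,S11F

Derivation:
Accumulating mutations along path to Theta:
  At Gamma: gained [] -> total []
  At Zeta: gained ['M746D', 'S11F', 'M553L'] -> total ['M553L', 'M746D', 'S11F']
  At Theta: gained ['N26I', 'E489F', 'G136M'] -> total ['E489F', 'G136M', 'M553L', 'M746D', 'N26I', 'S11F']
Mutations(Theta) = ['E489F', 'G136M', 'M553L', 'M746D', 'N26I', 'S11F']
Accumulating mutations along path to Mu:
  At Gamma: gained [] -> total []
  At Zeta: gained ['M746D', 'S11F', 'M553L'] -> total ['M553L', 'M746D', 'S11F']
  At Mu: gained ['K279E', 'H870F', 'T898Q'] -> total ['H870F', 'K279E', 'M553L', 'M746D', 'S11F', 'T898Q']
Mutations(Mu) = ['H870F', 'K279E', 'M553L', 'M746D', 'S11F', 'T898Q']
Intersection: ['E489F', 'G136M', 'M553L', 'M746D', 'N26I', 'S11F'] ∩ ['H870F', 'K279E', 'M553L', 'M746D', 'S11F', 'T898Q'] = ['M553L', 'M746D', 'S11F']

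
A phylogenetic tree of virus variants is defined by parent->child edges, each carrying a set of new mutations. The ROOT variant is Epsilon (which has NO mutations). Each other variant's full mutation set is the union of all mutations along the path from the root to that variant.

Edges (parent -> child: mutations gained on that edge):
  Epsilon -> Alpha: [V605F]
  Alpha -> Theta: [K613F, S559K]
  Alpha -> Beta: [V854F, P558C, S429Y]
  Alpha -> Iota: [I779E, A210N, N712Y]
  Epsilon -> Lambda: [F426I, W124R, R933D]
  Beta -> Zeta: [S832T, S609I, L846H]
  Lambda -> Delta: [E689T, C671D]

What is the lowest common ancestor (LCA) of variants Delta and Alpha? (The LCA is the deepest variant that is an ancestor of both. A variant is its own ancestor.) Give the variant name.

Answer: Epsilon

Derivation:
Path from root to Delta: Epsilon -> Lambda -> Delta
  ancestors of Delta: {Epsilon, Lambda, Delta}
Path from root to Alpha: Epsilon -> Alpha
  ancestors of Alpha: {Epsilon, Alpha}
Common ancestors: {Epsilon}
Walk up from Alpha: Alpha (not in ancestors of Delta), Epsilon (in ancestors of Delta)
Deepest common ancestor (LCA) = Epsilon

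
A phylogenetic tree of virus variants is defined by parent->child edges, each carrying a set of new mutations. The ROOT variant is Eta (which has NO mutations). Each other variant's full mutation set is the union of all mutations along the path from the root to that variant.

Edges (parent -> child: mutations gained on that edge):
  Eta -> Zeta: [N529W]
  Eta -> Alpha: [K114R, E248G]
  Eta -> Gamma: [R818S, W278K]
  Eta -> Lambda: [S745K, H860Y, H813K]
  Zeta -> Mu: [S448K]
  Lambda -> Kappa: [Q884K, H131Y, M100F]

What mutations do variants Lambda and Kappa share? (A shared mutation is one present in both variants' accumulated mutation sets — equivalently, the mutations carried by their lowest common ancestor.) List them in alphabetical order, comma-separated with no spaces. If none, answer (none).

Accumulating mutations along path to Lambda:
  At Eta: gained [] -> total []
  At Lambda: gained ['S745K', 'H860Y', 'H813K'] -> total ['H813K', 'H860Y', 'S745K']
Mutations(Lambda) = ['H813K', 'H860Y', 'S745K']
Accumulating mutations along path to Kappa:
  At Eta: gained [] -> total []
  At Lambda: gained ['S745K', 'H860Y', 'H813K'] -> total ['H813K', 'H860Y', 'S745K']
  At Kappa: gained ['Q884K', 'H131Y', 'M100F'] -> total ['H131Y', 'H813K', 'H860Y', 'M100F', 'Q884K', 'S745K']
Mutations(Kappa) = ['H131Y', 'H813K', 'H860Y', 'M100F', 'Q884K', 'S745K']
Intersection: ['H813K', 'H860Y', 'S745K'] ∩ ['H131Y', 'H813K', 'H860Y', 'M100F', 'Q884K', 'S745K'] = ['H813K', 'H860Y', 'S745K']

Answer: H813K,H860Y,S745K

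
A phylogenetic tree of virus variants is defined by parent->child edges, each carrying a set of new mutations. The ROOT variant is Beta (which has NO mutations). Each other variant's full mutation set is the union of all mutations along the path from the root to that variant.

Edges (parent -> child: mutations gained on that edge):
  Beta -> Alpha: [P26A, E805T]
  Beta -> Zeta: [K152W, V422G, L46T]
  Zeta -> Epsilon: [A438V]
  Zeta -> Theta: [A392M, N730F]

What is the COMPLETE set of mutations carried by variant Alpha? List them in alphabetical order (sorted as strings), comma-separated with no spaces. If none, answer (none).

Answer: E805T,P26A

Derivation:
At Beta: gained [] -> total []
At Alpha: gained ['P26A', 'E805T'] -> total ['E805T', 'P26A']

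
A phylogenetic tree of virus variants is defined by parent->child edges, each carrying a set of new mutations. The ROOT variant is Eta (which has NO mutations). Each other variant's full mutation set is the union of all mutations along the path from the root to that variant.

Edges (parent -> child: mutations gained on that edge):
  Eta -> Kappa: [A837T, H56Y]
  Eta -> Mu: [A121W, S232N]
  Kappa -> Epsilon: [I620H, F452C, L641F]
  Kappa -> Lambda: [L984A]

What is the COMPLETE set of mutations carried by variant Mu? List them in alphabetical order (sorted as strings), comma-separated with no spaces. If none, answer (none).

At Eta: gained [] -> total []
At Mu: gained ['A121W', 'S232N'] -> total ['A121W', 'S232N']

Answer: A121W,S232N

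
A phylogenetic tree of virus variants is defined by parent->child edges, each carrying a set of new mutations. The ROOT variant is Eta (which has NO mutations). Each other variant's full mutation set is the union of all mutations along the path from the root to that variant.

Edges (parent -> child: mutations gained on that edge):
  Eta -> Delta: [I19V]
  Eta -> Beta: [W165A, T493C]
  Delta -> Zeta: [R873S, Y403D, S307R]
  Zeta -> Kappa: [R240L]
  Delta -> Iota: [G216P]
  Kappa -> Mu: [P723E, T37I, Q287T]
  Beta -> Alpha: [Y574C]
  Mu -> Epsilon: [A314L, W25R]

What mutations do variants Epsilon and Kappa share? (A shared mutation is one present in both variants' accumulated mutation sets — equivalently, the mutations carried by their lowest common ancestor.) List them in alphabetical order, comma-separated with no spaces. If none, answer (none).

Accumulating mutations along path to Epsilon:
  At Eta: gained [] -> total []
  At Delta: gained ['I19V'] -> total ['I19V']
  At Zeta: gained ['R873S', 'Y403D', 'S307R'] -> total ['I19V', 'R873S', 'S307R', 'Y403D']
  At Kappa: gained ['R240L'] -> total ['I19V', 'R240L', 'R873S', 'S307R', 'Y403D']
  At Mu: gained ['P723E', 'T37I', 'Q287T'] -> total ['I19V', 'P723E', 'Q287T', 'R240L', 'R873S', 'S307R', 'T37I', 'Y403D']
  At Epsilon: gained ['A314L', 'W25R'] -> total ['A314L', 'I19V', 'P723E', 'Q287T', 'R240L', 'R873S', 'S307R', 'T37I', 'W25R', 'Y403D']
Mutations(Epsilon) = ['A314L', 'I19V', 'P723E', 'Q287T', 'R240L', 'R873S', 'S307R', 'T37I', 'W25R', 'Y403D']
Accumulating mutations along path to Kappa:
  At Eta: gained [] -> total []
  At Delta: gained ['I19V'] -> total ['I19V']
  At Zeta: gained ['R873S', 'Y403D', 'S307R'] -> total ['I19V', 'R873S', 'S307R', 'Y403D']
  At Kappa: gained ['R240L'] -> total ['I19V', 'R240L', 'R873S', 'S307R', 'Y403D']
Mutations(Kappa) = ['I19V', 'R240L', 'R873S', 'S307R', 'Y403D']
Intersection: ['A314L', 'I19V', 'P723E', 'Q287T', 'R240L', 'R873S', 'S307R', 'T37I', 'W25R', 'Y403D'] ∩ ['I19V', 'R240L', 'R873S', 'S307R', 'Y403D'] = ['I19V', 'R240L', 'R873S', 'S307R', 'Y403D']

Answer: I19V,R240L,R873S,S307R,Y403D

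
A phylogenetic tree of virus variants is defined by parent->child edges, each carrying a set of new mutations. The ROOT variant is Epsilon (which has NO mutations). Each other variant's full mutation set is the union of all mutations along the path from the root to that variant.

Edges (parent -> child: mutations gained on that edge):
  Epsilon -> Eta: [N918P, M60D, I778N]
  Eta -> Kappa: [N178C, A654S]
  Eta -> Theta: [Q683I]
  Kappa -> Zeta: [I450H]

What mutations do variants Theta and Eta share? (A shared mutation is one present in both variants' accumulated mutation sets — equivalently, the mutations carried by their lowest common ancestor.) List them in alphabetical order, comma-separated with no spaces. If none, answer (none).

Accumulating mutations along path to Theta:
  At Epsilon: gained [] -> total []
  At Eta: gained ['N918P', 'M60D', 'I778N'] -> total ['I778N', 'M60D', 'N918P']
  At Theta: gained ['Q683I'] -> total ['I778N', 'M60D', 'N918P', 'Q683I']
Mutations(Theta) = ['I778N', 'M60D', 'N918P', 'Q683I']
Accumulating mutations along path to Eta:
  At Epsilon: gained [] -> total []
  At Eta: gained ['N918P', 'M60D', 'I778N'] -> total ['I778N', 'M60D', 'N918P']
Mutations(Eta) = ['I778N', 'M60D', 'N918P']
Intersection: ['I778N', 'M60D', 'N918P', 'Q683I'] ∩ ['I778N', 'M60D', 'N918P'] = ['I778N', 'M60D', 'N918P']

Answer: I778N,M60D,N918P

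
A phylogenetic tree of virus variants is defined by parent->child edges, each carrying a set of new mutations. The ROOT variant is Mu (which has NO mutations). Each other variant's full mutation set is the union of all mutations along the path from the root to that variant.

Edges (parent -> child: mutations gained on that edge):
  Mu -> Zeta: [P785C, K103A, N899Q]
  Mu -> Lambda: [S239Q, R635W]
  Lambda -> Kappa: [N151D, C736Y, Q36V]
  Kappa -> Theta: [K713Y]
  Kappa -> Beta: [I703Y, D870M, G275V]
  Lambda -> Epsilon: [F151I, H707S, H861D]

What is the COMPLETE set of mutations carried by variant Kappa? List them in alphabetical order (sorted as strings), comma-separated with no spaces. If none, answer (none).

At Mu: gained [] -> total []
At Lambda: gained ['S239Q', 'R635W'] -> total ['R635W', 'S239Q']
At Kappa: gained ['N151D', 'C736Y', 'Q36V'] -> total ['C736Y', 'N151D', 'Q36V', 'R635W', 'S239Q']

Answer: C736Y,N151D,Q36V,R635W,S239Q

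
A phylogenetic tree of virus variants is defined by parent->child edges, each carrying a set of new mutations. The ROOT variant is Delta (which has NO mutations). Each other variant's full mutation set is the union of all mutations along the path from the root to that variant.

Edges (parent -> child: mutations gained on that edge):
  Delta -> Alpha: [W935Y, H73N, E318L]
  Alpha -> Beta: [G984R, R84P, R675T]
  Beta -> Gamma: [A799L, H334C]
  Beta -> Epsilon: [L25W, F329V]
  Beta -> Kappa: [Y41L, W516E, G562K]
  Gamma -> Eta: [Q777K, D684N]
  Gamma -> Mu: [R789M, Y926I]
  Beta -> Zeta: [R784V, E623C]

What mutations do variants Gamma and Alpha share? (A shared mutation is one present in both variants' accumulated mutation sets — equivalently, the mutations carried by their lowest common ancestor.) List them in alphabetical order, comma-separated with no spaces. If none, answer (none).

Answer: E318L,H73N,W935Y

Derivation:
Accumulating mutations along path to Gamma:
  At Delta: gained [] -> total []
  At Alpha: gained ['W935Y', 'H73N', 'E318L'] -> total ['E318L', 'H73N', 'W935Y']
  At Beta: gained ['G984R', 'R84P', 'R675T'] -> total ['E318L', 'G984R', 'H73N', 'R675T', 'R84P', 'W935Y']
  At Gamma: gained ['A799L', 'H334C'] -> total ['A799L', 'E318L', 'G984R', 'H334C', 'H73N', 'R675T', 'R84P', 'W935Y']
Mutations(Gamma) = ['A799L', 'E318L', 'G984R', 'H334C', 'H73N', 'R675T', 'R84P', 'W935Y']
Accumulating mutations along path to Alpha:
  At Delta: gained [] -> total []
  At Alpha: gained ['W935Y', 'H73N', 'E318L'] -> total ['E318L', 'H73N', 'W935Y']
Mutations(Alpha) = ['E318L', 'H73N', 'W935Y']
Intersection: ['A799L', 'E318L', 'G984R', 'H334C', 'H73N', 'R675T', 'R84P', 'W935Y'] ∩ ['E318L', 'H73N', 'W935Y'] = ['E318L', 'H73N', 'W935Y']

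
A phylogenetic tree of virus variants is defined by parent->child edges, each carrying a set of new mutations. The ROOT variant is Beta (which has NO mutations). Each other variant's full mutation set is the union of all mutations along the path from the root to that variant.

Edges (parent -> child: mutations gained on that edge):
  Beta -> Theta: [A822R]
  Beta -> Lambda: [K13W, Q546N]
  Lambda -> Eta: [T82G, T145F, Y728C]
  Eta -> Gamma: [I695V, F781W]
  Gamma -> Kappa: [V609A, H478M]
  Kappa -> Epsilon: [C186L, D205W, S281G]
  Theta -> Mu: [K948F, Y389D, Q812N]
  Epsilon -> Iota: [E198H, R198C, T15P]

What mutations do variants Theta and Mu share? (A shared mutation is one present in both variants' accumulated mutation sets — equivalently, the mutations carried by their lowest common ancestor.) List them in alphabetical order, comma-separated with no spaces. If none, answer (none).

Accumulating mutations along path to Theta:
  At Beta: gained [] -> total []
  At Theta: gained ['A822R'] -> total ['A822R']
Mutations(Theta) = ['A822R']
Accumulating mutations along path to Mu:
  At Beta: gained [] -> total []
  At Theta: gained ['A822R'] -> total ['A822R']
  At Mu: gained ['K948F', 'Y389D', 'Q812N'] -> total ['A822R', 'K948F', 'Q812N', 'Y389D']
Mutations(Mu) = ['A822R', 'K948F', 'Q812N', 'Y389D']
Intersection: ['A822R'] ∩ ['A822R', 'K948F', 'Q812N', 'Y389D'] = ['A822R']

Answer: A822R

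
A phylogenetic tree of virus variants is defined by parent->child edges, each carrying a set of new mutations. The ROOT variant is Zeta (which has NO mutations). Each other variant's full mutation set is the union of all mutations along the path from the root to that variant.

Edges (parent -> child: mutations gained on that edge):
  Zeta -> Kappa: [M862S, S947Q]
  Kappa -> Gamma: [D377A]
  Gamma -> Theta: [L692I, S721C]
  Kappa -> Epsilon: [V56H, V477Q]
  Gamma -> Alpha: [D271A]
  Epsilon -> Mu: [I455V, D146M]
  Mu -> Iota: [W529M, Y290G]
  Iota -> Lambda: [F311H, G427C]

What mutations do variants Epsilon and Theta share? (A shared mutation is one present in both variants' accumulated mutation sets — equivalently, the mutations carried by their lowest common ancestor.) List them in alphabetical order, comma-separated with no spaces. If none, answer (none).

Answer: M862S,S947Q

Derivation:
Accumulating mutations along path to Epsilon:
  At Zeta: gained [] -> total []
  At Kappa: gained ['M862S', 'S947Q'] -> total ['M862S', 'S947Q']
  At Epsilon: gained ['V56H', 'V477Q'] -> total ['M862S', 'S947Q', 'V477Q', 'V56H']
Mutations(Epsilon) = ['M862S', 'S947Q', 'V477Q', 'V56H']
Accumulating mutations along path to Theta:
  At Zeta: gained [] -> total []
  At Kappa: gained ['M862S', 'S947Q'] -> total ['M862S', 'S947Q']
  At Gamma: gained ['D377A'] -> total ['D377A', 'M862S', 'S947Q']
  At Theta: gained ['L692I', 'S721C'] -> total ['D377A', 'L692I', 'M862S', 'S721C', 'S947Q']
Mutations(Theta) = ['D377A', 'L692I', 'M862S', 'S721C', 'S947Q']
Intersection: ['M862S', 'S947Q', 'V477Q', 'V56H'] ∩ ['D377A', 'L692I', 'M862S', 'S721C', 'S947Q'] = ['M862S', 'S947Q']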